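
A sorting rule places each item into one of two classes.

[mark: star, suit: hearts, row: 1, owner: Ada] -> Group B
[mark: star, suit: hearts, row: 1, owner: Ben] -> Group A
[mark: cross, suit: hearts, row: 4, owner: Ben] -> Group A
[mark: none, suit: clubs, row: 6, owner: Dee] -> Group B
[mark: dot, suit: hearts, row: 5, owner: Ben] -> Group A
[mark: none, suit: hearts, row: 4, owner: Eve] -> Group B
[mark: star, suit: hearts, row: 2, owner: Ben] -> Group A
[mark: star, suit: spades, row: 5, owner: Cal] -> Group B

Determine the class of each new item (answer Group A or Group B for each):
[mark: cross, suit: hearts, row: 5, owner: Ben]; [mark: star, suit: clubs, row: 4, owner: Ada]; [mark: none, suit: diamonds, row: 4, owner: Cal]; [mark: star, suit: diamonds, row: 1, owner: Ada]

The simplest hypothesis consistent with all the labels is: owner is Ben.
[mark: cross, suit: hearts, row: 5, owner: Ben] — owner is Ben, hence Group A.
[mark: star, suit: clubs, row: 4, owner: Ada] — owner is Ada, hence Group B.
[mark: none, suit: diamonds, row: 4, owner: Cal] — owner is Cal, hence Group B.
[mark: star, suit: diamonds, row: 1, owner: Ada] — owner is Ada, hence Group B.

Group A, Group B, Group B, Group B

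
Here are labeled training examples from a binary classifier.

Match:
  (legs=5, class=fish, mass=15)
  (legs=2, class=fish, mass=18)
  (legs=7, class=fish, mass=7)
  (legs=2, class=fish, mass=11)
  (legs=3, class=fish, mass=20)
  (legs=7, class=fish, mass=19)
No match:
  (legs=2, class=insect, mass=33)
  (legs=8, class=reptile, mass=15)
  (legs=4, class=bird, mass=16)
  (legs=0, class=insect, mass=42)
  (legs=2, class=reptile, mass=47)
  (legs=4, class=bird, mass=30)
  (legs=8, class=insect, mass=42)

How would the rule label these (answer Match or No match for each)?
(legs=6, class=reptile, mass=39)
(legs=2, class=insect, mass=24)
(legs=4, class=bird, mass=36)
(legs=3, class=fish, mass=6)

No match, No match, No match, Match

Looking at the examples, the only property every 'Match' case has and every 'No match' case lacks is: class is fish.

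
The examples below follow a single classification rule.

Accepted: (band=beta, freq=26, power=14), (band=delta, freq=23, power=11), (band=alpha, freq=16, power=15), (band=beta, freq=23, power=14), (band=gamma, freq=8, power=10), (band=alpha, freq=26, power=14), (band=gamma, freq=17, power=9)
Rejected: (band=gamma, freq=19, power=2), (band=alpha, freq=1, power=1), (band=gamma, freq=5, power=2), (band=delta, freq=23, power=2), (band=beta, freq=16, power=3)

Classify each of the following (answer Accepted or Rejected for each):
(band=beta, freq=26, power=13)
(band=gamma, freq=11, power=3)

Accepted, Rejected

One predicate separates the groups cleanly: power ≥ 9.
(band=beta, freq=26, power=13): Accepted (power = 13). (band=gamma, freq=11, power=3): Rejected (power = 3).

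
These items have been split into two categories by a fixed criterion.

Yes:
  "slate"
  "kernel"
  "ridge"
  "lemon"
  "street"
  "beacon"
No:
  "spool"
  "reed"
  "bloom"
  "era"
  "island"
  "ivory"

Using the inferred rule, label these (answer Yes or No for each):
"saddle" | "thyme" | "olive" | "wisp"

A rule that fits every label: length ≥ 5 AND contains 'e' — true of each 'Yes' example, false of each 'No' one.

Yes, Yes, Yes, No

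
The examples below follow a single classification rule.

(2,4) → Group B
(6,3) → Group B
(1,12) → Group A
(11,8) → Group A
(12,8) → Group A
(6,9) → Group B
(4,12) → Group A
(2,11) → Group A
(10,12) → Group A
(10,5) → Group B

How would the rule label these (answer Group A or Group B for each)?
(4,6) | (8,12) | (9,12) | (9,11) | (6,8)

Group B, Group A, Group A, Group A, Group B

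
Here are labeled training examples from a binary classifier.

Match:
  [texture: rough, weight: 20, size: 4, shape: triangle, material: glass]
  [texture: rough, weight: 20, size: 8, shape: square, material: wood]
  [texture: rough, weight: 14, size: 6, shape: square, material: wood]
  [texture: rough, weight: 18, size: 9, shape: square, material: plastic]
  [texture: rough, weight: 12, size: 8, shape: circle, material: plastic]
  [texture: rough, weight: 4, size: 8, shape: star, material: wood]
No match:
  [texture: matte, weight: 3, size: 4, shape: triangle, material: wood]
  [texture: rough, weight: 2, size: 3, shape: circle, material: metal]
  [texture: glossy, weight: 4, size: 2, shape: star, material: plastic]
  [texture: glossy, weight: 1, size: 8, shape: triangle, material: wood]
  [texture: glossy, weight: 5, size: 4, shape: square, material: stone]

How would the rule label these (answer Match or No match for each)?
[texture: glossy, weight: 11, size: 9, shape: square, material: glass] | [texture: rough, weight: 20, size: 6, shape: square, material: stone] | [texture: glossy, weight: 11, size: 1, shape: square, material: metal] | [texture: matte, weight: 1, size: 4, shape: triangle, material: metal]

Rule: texture is rough AND size ≥ 4. This holds for each 'Match' example and fails for each 'No match' one.
[texture: glossy, weight: 11, size: 9, shape: square, material: glass]: texture is glossy, size = 9 — does not pass, so No match. [texture: rough, weight: 20, size: 6, shape: square, material: stone]: texture is rough, size = 6 — matches, so Match. [texture: glossy, weight: 11, size: 1, shape: square, material: metal]: texture is glossy, size = 1 — does not pass, so No match. [texture: matte, weight: 1, size: 4, shape: triangle, material: metal]: texture is matte, size = 4 — does not pass, so No match.

No match, Match, No match, No match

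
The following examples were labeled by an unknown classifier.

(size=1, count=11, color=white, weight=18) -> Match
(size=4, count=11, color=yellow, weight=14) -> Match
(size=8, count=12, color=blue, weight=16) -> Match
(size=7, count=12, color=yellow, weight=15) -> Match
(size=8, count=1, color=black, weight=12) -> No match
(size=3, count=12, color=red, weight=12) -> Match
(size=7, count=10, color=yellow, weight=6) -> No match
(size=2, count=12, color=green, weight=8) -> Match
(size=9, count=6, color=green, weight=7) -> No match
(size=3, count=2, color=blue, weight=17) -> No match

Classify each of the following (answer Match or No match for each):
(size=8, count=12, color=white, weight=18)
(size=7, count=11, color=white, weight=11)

The pattern is that an item is 'Match' exactly when: count ≥ 11.
(size=8, count=12, color=white, weight=18) — count = 12, hence Match. (size=7, count=11, color=white, weight=11) — count = 11, hence Match.

Match, Match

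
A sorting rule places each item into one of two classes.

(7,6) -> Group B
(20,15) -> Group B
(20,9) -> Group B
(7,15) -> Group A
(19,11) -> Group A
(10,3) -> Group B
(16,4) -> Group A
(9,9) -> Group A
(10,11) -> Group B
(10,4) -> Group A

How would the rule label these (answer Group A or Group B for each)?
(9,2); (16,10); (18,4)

Group B, Group A, Group A

One predicate separates the groups cleanly: sum is even.
(9,2): 9+2 = 11 — fails the rule, so Group B. (16,10): 16+10 = 26 — meets the rule, so Group A. (18,4): 18+4 = 22 — meets the rule, so Group A.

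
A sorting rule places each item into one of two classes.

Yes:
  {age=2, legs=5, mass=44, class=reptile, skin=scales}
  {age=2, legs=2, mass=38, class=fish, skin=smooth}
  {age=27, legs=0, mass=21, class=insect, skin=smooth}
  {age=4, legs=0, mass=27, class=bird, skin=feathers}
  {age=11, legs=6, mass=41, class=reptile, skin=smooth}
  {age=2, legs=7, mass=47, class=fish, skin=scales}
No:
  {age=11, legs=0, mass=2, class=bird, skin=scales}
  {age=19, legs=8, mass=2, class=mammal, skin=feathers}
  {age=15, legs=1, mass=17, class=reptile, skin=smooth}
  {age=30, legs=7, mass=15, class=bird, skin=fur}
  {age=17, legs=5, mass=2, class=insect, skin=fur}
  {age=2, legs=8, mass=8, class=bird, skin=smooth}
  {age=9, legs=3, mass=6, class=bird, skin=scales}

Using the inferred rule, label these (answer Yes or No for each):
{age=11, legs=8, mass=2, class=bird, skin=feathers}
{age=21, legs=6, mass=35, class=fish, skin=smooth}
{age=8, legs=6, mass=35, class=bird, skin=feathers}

No, Yes, Yes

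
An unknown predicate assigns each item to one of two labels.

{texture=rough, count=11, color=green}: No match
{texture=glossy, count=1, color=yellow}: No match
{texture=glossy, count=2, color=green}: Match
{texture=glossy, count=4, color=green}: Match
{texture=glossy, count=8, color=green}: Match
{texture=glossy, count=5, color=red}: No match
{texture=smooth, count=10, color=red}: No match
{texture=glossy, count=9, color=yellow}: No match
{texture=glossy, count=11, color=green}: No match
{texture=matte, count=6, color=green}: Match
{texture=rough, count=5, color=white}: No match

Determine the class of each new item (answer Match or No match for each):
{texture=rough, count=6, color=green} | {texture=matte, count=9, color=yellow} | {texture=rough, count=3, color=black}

The classifier is using: color is green AND count ≤ 8.
{texture=rough, count=6, color=green}: color is green, count = 6 — satisfies this, so Match.
{texture=matte, count=9, color=yellow}: color is yellow, count = 9 — does not pass, so No match.
{texture=rough, count=3, color=black}: color is black, count = 3 — does not pass, so No match.

Match, No match, No match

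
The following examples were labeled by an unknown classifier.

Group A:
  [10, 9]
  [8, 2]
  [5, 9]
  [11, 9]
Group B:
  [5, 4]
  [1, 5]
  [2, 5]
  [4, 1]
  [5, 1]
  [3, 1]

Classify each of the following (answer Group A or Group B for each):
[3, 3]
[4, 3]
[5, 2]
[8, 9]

Group B, Group B, Group B, Group A

The distinguishing property — sum ≥ 10 — holds for all the 'Group A' cases and none of the 'Group B' cases.
[3, 3]: 3+3 = 6, doesn't qualify → Group B.
[4, 3]: 4+3 = 7, doesn't qualify → Group B.
[5, 2]: 5+2 = 7, doesn't qualify → Group B.
[8, 9]: 8+9 = 17, satisfies this → Group A.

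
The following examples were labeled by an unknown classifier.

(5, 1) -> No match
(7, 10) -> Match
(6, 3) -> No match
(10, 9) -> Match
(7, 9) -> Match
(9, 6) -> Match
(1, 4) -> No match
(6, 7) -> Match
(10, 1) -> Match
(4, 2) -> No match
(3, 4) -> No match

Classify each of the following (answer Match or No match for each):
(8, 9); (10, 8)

Match, Match

Rule: sum ≥ 11. This holds for each 'Match' example and fails for each 'No match' one.
(8, 9): 8+9 = 17, satisfies this → Match. (10, 8): 10+8 = 18, satisfies this → Match.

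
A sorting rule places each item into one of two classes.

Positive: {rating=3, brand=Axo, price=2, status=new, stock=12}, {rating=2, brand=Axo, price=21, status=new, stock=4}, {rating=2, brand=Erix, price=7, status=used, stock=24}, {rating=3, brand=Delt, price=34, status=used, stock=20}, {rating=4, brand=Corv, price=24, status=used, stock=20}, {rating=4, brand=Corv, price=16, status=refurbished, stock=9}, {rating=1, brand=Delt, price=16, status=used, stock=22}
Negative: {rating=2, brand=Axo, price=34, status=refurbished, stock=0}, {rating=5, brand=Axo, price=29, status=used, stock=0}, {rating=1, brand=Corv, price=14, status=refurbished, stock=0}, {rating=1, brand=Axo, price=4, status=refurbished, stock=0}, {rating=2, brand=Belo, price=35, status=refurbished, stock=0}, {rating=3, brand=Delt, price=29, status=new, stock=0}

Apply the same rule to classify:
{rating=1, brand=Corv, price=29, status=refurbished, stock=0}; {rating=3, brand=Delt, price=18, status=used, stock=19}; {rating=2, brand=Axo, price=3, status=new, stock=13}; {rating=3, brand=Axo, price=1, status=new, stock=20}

Every 'Positive' example satisfies: stock ≥ 4. None of the 'Negative' examples do.

Negative, Positive, Positive, Positive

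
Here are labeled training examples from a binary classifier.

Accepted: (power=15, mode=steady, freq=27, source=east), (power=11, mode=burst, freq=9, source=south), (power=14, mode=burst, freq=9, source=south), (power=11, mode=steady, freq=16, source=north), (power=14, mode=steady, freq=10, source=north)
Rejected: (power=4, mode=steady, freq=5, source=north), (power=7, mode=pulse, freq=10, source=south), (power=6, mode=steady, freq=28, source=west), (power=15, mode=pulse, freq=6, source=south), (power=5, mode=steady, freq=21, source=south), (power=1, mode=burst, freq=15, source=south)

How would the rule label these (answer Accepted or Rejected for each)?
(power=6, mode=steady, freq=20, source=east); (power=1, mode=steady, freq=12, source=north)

Rule: power ≥ 11 AND freq ≥ 9. This holds for each 'Accepted' example and fails for each 'Rejected' one.

Rejected, Rejected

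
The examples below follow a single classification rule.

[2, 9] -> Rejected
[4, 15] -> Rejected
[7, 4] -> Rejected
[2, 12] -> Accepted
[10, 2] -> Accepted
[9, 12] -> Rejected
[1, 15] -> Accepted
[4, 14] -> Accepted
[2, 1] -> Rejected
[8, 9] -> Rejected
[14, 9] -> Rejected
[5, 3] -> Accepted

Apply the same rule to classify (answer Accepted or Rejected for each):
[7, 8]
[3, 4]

One predicate separates the groups cleanly: sum is even.
[7, 8]: Rejected (7+8 = 15). [3, 4]: Rejected (3+4 = 7).

Rejected, Rejected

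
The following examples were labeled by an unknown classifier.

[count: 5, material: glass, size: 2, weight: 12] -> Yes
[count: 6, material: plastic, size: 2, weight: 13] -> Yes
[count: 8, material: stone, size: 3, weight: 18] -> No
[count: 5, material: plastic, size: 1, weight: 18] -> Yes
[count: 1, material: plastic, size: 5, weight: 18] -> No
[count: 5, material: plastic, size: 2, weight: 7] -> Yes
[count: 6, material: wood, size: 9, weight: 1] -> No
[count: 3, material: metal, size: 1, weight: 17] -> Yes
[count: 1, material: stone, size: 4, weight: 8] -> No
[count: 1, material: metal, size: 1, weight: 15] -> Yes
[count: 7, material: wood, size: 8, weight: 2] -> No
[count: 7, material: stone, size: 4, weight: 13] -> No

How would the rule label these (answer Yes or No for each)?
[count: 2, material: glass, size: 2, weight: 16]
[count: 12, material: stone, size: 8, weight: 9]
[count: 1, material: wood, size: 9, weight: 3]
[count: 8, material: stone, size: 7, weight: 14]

The simplest hypothesis consistent with all the labels is: size ≤ 2.
Yes: [count: 2, material: glass, size: 2, weight: 16], since size = 2.
No: [count: 12, material: stone, size: 8, weight: 9], since size = 8.
No: [count: 1, material: wood, size: 9, weight: 3], since size = 9.
No: [count: 8, material: stone, size: 7, weight: 14], since size = 7.

Yes, No, No, No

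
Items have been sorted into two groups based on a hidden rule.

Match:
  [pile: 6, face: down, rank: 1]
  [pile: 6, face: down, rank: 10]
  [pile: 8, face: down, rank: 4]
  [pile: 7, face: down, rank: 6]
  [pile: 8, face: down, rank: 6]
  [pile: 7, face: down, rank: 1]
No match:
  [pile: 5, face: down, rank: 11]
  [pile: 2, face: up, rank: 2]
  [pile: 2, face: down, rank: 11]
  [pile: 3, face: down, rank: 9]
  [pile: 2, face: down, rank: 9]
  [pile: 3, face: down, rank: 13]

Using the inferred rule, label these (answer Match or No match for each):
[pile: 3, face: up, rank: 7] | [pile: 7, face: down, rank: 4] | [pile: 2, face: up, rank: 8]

No match, Match, No match

'Match' ⟺ pile ≥ 6.
[pile: 3, face: up, rank: 7]: pile = 3, does not satisfy this → No match. [pile: 7, face: down, rank: 4]: pile = 7, meets the rule → Match. [pile: 2, face: up, rank: 8]: pile = 2, does not satisfy this → No match.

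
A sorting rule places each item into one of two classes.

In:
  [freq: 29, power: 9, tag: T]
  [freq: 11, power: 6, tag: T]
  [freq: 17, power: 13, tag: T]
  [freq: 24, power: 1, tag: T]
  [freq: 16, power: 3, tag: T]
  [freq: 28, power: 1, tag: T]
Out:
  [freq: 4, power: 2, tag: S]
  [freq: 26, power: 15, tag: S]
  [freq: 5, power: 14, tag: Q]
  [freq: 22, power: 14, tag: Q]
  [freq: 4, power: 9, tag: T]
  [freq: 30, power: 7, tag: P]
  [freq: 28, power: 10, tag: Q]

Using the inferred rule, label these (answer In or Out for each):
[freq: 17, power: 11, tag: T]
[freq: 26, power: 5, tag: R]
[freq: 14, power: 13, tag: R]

The classifier is using: tag is T AND freq ≥ 5.

In, Out, Out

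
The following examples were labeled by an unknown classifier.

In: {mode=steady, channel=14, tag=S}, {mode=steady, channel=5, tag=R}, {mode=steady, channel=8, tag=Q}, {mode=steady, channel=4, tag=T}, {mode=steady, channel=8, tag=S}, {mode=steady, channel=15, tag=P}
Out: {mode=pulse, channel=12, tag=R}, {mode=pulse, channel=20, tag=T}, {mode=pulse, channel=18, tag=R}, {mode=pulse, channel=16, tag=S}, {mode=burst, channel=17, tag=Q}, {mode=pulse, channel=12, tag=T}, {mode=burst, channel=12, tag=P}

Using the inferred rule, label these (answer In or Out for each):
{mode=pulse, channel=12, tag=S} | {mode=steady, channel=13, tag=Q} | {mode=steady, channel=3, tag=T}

Out, In, In

The distinguishing property — mode is steady — holds for all the 'In' cases and none of the 'Out' cases.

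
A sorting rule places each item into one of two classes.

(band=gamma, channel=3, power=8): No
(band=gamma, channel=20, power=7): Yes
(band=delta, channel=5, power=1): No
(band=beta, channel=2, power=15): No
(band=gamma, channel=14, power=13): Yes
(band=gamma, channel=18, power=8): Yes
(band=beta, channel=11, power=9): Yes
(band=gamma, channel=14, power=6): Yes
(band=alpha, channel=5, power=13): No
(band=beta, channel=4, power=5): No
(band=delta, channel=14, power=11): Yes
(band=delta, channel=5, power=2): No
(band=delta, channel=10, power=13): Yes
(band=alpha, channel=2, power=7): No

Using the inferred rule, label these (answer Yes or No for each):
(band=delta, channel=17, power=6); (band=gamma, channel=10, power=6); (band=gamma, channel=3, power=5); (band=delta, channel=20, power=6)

The classifier is using: channel ≥ 10.
Yes: (band=delta, channel=17, power=6), since channel = 17.
Yes: (band=gamma, channel=10, power=6), since channel = 10.
No: (band=gamma, channel=3, power=5), since channel = 3.
Yes: (band=delta, channel=20, power=6), since channel = 20.

Yes, Yes, No, Yes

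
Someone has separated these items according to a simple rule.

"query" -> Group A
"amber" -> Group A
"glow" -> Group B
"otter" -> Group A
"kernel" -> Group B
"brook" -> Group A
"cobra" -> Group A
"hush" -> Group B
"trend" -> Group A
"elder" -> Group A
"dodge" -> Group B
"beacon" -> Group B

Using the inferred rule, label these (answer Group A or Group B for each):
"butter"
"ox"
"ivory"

One predicate separates the groups cleanly: odd length AND contains 'r'.
"butter": Group B (length 6, has 'r'). "ox": Group B (length 2, no 'r'). "ivory": Group A (length 5, has 'r').

Group B, Group B, Group A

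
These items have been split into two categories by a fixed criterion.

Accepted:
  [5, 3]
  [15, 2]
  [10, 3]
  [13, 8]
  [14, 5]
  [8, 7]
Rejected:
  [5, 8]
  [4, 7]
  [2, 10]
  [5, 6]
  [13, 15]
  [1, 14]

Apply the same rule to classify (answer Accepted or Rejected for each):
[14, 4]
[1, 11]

The pattern is that an item is 'Accepted' exactly when: first > second.
[14, 4] — 14 > 4, hence Accepted. [1, 11] — 1 < 11, hence Rejected.

Accepted, Rejected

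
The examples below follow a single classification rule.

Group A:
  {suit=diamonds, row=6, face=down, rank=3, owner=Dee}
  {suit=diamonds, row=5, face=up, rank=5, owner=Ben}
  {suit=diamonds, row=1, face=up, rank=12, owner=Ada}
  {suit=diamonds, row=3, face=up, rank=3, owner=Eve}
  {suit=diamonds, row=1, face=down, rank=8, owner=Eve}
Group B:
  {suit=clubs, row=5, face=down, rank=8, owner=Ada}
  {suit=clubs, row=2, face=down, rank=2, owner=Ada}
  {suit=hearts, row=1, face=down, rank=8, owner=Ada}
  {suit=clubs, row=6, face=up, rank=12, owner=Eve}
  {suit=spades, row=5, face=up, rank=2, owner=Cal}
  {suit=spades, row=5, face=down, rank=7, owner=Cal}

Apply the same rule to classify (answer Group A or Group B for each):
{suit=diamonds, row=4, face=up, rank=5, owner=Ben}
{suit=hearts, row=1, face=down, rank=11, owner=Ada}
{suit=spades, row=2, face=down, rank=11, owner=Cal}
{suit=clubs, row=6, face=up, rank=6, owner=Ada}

Group A, Group B, Group B, Group B

All 'Group A' examples share one property — suit is diamonds — and every 'Group B' example lacks it.
{suit=diamonds, row=4, face=up, rank=5, owner=Ben} → suit is diamonds → Group A.
{suit=hearts, row=1, face=down, rank=11, owner=Ada} → suit is hearts → Group B.
{suit=spades, row=2, face=down, rank=11, owner=Cal} → suit is spades → Group B.
{suit=clubs, row=6, face=up, rank=6, owner=Ada} → suit is clubs → Group B.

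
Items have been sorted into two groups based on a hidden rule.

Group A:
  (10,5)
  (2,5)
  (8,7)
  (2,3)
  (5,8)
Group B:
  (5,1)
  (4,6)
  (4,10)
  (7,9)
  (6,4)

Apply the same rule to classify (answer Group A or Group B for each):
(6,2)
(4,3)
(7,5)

Group B, Group A, Group B

A rule that fits every label: sum is odd — true of each 'Group A' example, false of each 'Group B' one.
(6,2) — 6+2 = 8, hence Group B. (4,3) — 4+3 = 7, hence Group A. (7,5) — 7+5 = 12, hence Group B.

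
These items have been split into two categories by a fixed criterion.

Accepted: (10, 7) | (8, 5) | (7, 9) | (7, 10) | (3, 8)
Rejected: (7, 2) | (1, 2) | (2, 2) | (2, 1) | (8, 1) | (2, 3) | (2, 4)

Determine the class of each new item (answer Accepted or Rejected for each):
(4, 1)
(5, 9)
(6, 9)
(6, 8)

Rejected, Accepted, Accepted, Accepted

Rule: sum ≥ 11. This holds for each 'Accepted' example and fails for each 'Rejected' one.
(4, 1) → 4+1 = 5 → Rejected. (5, 9) → 5+9 = 14 → Accepted. (6, 9) → 6+9 = 15 → Accepted. (6, 8) → 6+8 = 14 → Accepted.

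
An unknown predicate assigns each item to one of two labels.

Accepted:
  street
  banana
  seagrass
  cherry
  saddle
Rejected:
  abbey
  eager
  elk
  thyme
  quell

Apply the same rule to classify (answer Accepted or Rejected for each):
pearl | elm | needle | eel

Rejected, Rejected, Accepted, Rejected

The classifier is using: even length.
pearl: Rejected (length 5). elm: Rejected (length 3). needle: Accepted (length 6). eel: Rejected (length 3).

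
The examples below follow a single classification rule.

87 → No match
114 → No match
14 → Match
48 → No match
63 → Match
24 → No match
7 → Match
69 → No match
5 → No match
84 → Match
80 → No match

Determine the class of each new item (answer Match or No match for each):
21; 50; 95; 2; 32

Rule: multiple of 7. This holds for each 'Match' example and fails for each 'No match' one.

Match, No match, No match, No match, No match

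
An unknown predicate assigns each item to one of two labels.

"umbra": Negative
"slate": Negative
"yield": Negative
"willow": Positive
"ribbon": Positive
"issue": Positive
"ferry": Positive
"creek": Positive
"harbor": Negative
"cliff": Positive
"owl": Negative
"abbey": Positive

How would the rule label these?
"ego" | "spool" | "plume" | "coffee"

Every 'Positive' example satisfies: has a double letter. None of the 'Negative' examples do.
"ego": Negative (no doubled letter).
"spool": Positive ('oo' doubled).
"plume": Negative (no doubled letter).
"coffee": Positive ('ff' doubled).

Negative, Positive, Negative, Positive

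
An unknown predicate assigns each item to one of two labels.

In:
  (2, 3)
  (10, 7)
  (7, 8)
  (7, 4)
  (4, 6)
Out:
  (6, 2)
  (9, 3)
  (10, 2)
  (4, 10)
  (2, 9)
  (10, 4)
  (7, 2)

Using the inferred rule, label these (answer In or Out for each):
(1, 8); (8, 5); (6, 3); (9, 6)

Out, In, In, In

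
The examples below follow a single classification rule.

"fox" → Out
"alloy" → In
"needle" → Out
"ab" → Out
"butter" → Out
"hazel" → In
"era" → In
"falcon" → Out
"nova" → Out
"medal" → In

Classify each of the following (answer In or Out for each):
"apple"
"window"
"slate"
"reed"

The rule appears to be: odd length AND contains 'a'.
"apple": length 5, has 'a' — qualifies, so In.
"window": length 6, no 'a' — does not pass, so Out.
"slate": length 5, has 'a' — qualifies, so In.
"reed": length 4, no 'a' — does not pass, so Out.

In, Out, In, Out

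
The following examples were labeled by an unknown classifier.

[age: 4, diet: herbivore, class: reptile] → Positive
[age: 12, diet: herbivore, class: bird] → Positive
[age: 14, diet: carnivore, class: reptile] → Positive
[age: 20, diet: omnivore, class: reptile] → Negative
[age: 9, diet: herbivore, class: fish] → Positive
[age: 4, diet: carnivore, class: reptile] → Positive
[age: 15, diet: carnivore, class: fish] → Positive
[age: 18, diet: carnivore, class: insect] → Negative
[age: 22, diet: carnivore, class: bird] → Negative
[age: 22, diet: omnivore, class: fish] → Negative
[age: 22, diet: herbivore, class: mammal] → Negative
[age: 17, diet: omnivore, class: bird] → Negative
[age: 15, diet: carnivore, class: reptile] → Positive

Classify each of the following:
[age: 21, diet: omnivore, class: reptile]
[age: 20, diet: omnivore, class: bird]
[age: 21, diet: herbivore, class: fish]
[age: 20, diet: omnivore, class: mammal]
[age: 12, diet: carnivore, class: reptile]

All 'Positive' examples share one property — age ≤ 15 — and every 'Negative' example lacks it.
[age: 21, diet: omnivore, class: reptile] — age = 21, hence Negative.
[age: 20, diet: omnivore, class: bird] — age = 20, hence Negative.
[age: 21, diet: herbivore, class: fish] — age = 21, hence Negative.
[age: 20, diet: omnivore, class: mammal] — age = 20, hence Negative.
[age: 12, diet: carnivore, class: reptile] — age = 12, hence Positive.

Negative, Negative, Negative, Negative, Positive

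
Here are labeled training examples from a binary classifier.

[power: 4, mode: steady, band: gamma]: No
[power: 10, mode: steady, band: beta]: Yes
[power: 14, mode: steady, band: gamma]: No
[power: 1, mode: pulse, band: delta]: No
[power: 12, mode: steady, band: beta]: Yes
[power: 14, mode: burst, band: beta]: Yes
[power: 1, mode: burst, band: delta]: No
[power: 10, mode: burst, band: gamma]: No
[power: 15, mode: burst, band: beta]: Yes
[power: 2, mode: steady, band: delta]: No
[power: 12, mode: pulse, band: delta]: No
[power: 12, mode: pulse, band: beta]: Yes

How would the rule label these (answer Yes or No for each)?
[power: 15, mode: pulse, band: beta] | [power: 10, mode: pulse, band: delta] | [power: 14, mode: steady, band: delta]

The simplest hypothesis consistent with all the labels is: band is beta.

Yes, No, No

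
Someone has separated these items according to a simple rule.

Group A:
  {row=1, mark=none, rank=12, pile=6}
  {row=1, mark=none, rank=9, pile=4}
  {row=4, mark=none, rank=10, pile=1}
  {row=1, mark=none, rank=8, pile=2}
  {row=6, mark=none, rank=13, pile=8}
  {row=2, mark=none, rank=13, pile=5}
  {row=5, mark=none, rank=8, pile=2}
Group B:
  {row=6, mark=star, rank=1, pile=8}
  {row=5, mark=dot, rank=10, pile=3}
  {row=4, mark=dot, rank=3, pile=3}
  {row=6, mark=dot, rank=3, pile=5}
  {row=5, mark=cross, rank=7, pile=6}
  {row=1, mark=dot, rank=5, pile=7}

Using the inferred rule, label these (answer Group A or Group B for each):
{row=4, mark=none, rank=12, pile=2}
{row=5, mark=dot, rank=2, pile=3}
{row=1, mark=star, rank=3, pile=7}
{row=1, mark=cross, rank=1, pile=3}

Group A, Group B, Group B, Group B

The rule appears to be: mark is none.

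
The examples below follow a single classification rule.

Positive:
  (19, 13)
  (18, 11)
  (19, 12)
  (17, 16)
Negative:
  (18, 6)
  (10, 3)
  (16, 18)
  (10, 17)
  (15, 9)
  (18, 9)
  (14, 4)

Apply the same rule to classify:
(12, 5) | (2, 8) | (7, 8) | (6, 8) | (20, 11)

Negative, Negative, Negative, Negative, Positive

The classifier is using: first > second AND sum ≥ 29.
(12, 5): 12 > 5, 12+5 = 17 — fails this test, so Negative.
(2, 8): 2 < 8, 2+8 = 10 — fails this test, so Negative.
(7, 8): 7 < 8, 7+8 = 15 — fails this test, so Negative.
(6, 8): 6 < 8, 6+8 = 14 — fails this test, so Negative.
(20, 11): 20 > 11, 20+11 = 31 — meets the rule, so Positive.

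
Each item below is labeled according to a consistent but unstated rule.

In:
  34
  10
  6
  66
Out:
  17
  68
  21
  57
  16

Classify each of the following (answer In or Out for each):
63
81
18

The distinguishing property — ≡ 2 (mod 4) — holds for all the 'In' cases and none of the 'Out' cases.
63: 63 mod 4 = 3, doesn't match → Out. 81: 81 mod 4 = 1, doesn't match → Out. 18: 18 mod 4 = 2, meets the rule → In.

Out, Out, In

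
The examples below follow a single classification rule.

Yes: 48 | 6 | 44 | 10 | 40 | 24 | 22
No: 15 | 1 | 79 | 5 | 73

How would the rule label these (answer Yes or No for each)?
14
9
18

Looking at the examples, the only property every 'Yes' case has and every 'No' case lacks is: even.
14 — 14 is even, hence Yes. 9 — 9 is odd, hence No. 18 — 18 is even, hence Yes.

Yes, No, Yes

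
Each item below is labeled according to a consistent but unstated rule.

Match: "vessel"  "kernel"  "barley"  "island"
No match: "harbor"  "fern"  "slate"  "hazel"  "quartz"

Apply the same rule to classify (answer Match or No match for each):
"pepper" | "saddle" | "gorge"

The common property of the 'Match' items is: even length AND contains 'l'. No 'No match' item has it.
"pepper": length 6, no 'l', doesn't match → No match.
"saddle": length 6, has 'l', checks out → Match.
"gorge": length 5, no 'l', doesn't match → No match.

No match, Match, No match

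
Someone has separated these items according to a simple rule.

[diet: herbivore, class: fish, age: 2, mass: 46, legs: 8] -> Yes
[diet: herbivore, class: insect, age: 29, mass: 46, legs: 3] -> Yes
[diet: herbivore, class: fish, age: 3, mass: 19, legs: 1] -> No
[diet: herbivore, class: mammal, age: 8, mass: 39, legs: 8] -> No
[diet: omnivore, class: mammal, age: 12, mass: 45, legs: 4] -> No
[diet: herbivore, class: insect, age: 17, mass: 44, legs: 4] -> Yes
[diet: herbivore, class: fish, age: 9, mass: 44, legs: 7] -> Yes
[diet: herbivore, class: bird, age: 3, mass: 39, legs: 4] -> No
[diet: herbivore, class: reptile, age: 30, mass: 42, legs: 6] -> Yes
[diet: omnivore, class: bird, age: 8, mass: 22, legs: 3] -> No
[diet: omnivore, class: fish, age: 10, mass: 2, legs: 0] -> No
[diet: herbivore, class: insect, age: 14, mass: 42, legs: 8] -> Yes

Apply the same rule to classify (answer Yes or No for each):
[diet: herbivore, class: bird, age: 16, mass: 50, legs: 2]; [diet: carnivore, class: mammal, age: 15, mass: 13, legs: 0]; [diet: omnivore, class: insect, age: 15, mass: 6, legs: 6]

Yes, No, No

The pattern is that an item is 'Yes' exactly when: diet is herbivore AND mass ≥ 42.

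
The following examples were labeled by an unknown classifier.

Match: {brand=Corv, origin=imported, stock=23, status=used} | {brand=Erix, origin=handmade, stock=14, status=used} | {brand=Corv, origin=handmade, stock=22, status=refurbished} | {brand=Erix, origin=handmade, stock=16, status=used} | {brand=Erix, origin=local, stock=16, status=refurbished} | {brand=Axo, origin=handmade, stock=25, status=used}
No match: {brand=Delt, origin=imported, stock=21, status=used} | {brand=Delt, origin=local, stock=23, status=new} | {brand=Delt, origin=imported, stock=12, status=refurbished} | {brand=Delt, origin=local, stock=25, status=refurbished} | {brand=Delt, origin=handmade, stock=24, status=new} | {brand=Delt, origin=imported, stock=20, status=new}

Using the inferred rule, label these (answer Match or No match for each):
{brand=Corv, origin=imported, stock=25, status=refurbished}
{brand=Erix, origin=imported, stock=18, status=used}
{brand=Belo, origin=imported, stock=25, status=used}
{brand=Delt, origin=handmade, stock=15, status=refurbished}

A rule that fits every label: brand is not Delt — true of each 'Match' example, false of each 'No match' one.

Match, Match, Match, No match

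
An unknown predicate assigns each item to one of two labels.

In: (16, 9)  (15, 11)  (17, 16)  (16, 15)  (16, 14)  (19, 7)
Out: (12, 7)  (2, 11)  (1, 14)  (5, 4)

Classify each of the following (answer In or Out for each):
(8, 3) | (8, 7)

Out, Out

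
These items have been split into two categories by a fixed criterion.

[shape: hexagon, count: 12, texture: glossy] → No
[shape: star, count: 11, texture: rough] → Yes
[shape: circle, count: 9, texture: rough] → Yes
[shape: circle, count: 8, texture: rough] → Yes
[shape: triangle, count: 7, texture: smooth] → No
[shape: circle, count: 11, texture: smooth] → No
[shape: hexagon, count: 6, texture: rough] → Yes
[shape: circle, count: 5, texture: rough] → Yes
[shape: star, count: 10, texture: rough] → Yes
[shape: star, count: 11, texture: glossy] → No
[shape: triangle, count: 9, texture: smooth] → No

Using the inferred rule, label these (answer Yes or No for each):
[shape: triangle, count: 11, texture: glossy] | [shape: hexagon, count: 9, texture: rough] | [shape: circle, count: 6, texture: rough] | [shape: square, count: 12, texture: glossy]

No, Yes, Yes, No

Comparing the two groups points to one rule — texture is rough.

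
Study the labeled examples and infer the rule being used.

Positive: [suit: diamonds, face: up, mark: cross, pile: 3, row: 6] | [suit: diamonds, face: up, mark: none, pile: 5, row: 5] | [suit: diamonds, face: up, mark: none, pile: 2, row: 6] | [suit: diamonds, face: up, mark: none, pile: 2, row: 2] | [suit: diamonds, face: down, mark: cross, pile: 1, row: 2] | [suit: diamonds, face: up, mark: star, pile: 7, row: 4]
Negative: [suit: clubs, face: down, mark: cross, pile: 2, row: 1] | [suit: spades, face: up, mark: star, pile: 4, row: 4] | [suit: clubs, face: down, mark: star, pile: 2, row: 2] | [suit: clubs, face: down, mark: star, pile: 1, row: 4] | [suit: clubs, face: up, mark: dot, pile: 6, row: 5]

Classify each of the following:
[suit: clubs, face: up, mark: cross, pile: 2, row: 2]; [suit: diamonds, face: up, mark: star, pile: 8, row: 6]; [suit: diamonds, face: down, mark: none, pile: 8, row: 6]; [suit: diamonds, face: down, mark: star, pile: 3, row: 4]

All 'Positive' examples share one property — suit is diamonds — and every 'Negative' example lacks it.
[suit: clubs, face: up, mark: cross, pile: 2, row: 2]: Negative (suit is clubs).
[suit: diamonds, face: up, mark: star, pile: 8, row: 6]: Positive (suit is diamonds).
[suit: diamonds, face: down, mark: none, pile: 8, row: 6]: Positive (suit is diamonds).
[suit: diamonds, face: down, mark: star, pile: 3, row: 4]: Positive (suit is diamonds).

Negative, Positive, Positive, Positive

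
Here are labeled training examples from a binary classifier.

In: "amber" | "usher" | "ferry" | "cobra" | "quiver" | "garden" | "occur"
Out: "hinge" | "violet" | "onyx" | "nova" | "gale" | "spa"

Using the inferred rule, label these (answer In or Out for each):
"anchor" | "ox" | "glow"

Rule: contains 'r'. This holds for each 'In' example and fails for each 'Out' one.
"anchor": has 'r', checks out → In.
"ox": no 'r', does not pass → Out.
"glow": no 'r', does not pass → Out.

In, Out, Out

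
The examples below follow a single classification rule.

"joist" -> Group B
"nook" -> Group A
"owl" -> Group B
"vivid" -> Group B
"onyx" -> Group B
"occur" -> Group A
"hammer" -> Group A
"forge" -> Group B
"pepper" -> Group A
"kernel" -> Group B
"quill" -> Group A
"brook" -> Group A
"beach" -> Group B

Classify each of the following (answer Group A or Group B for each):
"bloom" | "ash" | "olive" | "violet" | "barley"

Group A, Group B, Group B, Group B, Group B

Checking candidate rules against both groups, what survives is: has a double letter.
"bloom": 'oo' doubled — passes, so Group A.
"ash": no doubled letter — fails the rule, so Group B.
"olive": no doubled letter — fails the rule, so Group B.
"violet": no doubled letter — fails the rule, so Group B.
"barley": no doubled letter — fails the rule, so Group B.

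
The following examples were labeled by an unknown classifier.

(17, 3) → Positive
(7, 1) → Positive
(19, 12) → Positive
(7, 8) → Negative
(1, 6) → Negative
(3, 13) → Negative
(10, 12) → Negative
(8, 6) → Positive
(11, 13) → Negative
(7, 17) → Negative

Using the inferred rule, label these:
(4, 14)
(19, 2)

Negative, Positive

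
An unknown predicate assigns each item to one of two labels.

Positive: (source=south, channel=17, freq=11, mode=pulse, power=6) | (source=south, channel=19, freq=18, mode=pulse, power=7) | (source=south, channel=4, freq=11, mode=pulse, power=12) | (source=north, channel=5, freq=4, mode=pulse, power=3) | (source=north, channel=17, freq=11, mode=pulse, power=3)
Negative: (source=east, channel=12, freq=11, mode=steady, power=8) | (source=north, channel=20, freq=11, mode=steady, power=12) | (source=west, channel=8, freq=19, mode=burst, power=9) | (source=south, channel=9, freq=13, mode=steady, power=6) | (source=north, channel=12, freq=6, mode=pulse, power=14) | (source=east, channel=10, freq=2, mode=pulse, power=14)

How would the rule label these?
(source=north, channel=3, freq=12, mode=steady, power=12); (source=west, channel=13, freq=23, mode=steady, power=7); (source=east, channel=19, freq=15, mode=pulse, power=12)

Negative, Negative, Positive

The classifier is using: mode is pulse AND power ≤ 12.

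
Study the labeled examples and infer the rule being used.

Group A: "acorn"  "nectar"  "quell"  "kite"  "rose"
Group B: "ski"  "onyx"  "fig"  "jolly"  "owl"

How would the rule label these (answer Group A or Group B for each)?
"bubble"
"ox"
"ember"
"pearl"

Group A, Group B, Group A, Group A

Every 'Group A' example satisfies: has ≥ 2 vowels. None of the 'Group B' examples do.
"bubble" → 2 vowels → Group A.
"ox" → 1 vowel → Group B.
"ember" → 2 vowels → Group A.
"pearl" → 2 vowels → Group A.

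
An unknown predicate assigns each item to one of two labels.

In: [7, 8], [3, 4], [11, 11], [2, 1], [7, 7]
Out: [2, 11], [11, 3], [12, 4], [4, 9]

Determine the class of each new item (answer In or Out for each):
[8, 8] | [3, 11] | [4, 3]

In, Out, In

The rule appears to be: |first − second| ≤ 1.
[8, 8] → |8−8| = 0 → In. [3, 11] → |3−11| = 8 → Out. [4, 3] → |4−3| = 1 → In.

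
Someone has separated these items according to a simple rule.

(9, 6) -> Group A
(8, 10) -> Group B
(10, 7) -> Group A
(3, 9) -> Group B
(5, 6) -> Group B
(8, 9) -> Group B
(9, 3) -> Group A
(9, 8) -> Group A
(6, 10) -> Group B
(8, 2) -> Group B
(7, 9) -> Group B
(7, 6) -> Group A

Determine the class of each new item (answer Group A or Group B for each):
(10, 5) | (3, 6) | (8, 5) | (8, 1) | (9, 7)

The rule appears to be: first > second AND sum ≥ 11.
(10, 5): Group A (10 > 5, 10+5 = 15).
(3, 6): Group B (3 < 6, 3+6 = 9).
(8, 5): Group A (8 > 5, 8+5 = 13).
(8, 1): Group B (8 > 1, 8+1 = 9).
(9, 7): Group A (9 > 7, 9+7 = 16).

Group A, Group B, Group A, Group B, Group A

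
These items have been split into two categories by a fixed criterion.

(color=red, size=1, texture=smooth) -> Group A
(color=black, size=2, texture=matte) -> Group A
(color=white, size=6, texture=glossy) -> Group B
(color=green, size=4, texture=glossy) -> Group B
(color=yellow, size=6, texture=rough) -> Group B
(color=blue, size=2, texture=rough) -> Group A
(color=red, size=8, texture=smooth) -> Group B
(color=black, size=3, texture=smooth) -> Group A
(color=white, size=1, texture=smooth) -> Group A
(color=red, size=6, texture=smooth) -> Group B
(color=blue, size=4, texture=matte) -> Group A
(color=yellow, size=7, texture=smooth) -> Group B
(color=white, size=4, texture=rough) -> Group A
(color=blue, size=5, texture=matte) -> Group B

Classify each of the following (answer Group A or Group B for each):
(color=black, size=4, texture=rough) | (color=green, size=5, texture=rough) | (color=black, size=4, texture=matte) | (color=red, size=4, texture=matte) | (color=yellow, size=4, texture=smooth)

The classifier is using: color is not green AND size ≤ 4.
(color=black, size=4, texture=rough) — color is black, size = 4, hence Group A.
(color=green, size=5, texture=rough) — color is green, size = 5, hence Group B.
(color=black, size=4, texture=matte) — color is black, size = 4, hence Group A.
(color=red, size=4, texture=matte) — color is red, size = 4, hence Group A.
(color=yellow, size=4, texture=smooth) — color is yellow, size = 4, hence Group A.

Group A, Group B, Group A, Group A, Group A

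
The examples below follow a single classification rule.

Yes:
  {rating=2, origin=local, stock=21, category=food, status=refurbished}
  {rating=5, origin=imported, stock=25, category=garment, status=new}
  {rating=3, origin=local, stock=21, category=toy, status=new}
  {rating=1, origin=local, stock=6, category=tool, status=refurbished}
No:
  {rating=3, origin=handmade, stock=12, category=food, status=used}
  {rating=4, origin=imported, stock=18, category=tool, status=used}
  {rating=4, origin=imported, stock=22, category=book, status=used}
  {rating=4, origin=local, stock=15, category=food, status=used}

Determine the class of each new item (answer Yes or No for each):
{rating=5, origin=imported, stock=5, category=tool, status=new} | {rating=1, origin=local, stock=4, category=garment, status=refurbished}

Yes, Yes

Looking at the examples, the only property every 'Yes' case has and every 'No' case lacks is: status is not used.
Yes: {rating=5, origin=imported, stock=5, category=tool, status=new}, since status is new. Yes: {rating=1, origin=local, stock=4, category=garment, status=refurbished}, since status is refurbished.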